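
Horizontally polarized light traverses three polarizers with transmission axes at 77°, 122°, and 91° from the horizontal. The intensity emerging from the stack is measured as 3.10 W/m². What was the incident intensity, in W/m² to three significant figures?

By Malus's law, I₁ = I₀ cos²(77° − 0°) = I₀ cos²(77°) = 0.0506 I₀.
I₂ = I₁ cos²(122° − 77°) = 0.0506 I₀ · cos²(45°) = 0.0253 I₀.
I₃ = I₂ cos²(91° − 122°) = 0.0253 I₀ · cos²(31°) = 0.01859 I₀.
So 3.10 W/m² = 0.01859 I₀, giving I₀ = 3.10/0.01859 = 166.8 W/m².

I₀ ≈ 167 W/m²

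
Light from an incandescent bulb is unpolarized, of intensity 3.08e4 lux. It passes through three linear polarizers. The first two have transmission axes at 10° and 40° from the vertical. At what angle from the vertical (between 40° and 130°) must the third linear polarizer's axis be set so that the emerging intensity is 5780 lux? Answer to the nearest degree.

θ ≈ 85°

Unpolarized light through the first polarizer → I₁ = ½ I₀, now polarized at 10°.
I₂ = I₁ cos²(40° − 10°) = 0.5 I₀ · cos²(30°) = 0.375 I₀.
Target fraction: 5780 / 3.08e4 lux = 0.1877 of I₀.
Need I₃/I₀ = 0.1877, so cos²(θ − 40°) = 0.1877 / 0.375 = 0.5004.
θ − 40° = arccos(√0.5004) = 45.0°, giving θ ≈ 40 + 45.0 = 85.0°.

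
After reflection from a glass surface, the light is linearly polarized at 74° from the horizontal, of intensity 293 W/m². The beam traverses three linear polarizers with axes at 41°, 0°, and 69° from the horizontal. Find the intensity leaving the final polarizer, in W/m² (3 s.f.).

I ≈ 15.1 W/m²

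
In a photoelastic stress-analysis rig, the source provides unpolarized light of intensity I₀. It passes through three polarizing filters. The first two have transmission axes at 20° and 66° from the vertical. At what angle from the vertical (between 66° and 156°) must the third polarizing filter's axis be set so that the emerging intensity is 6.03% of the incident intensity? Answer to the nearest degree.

θ ≈ 126°

Unpolarized light through the first polarizer → I₁ = ½ I₀, now polarized at 20°.
I₂ = I₁ cos²(66° − 20°) = 0.5 I₀ · cos²(46°) = 0.2413 I₀.
Need I₃/I₀ = 0.0603, so cos²(θ − 66°) = 0.0603 / 0.2413 = 0.2499.
θ − 66° = arccos(√0.2499) = 60.0°, giving θ ≈ 66 + 60.0 = 126.0°.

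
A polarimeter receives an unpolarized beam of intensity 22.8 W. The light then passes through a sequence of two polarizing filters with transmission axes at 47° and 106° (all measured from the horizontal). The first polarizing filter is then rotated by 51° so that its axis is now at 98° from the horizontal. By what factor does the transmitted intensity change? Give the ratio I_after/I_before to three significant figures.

I_new/I_old ≈ 3.70

Before rotation:
Unpolarized light through the first polarizer → I₁ = ½ I₀, now polarized at 47°.
I₂ = I₁ cos²(106° − 47°) = 0.5 I₀ · cos²(59°) = 0.1326 I₀.
After rotation:
Unpolarized light through the first polarizer → I₁ = ½ I₀, now polarized at 98°.
I₂ = I₁ cos²(106° − 98°) = 0.5 I₀ · cos²(8°) = 0.4903 I₀.
Ratio = 0.4903 / 0.1326 = 3.697.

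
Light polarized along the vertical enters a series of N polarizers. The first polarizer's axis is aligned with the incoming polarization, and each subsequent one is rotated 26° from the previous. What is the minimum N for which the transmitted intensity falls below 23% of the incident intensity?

First polarizer is aligned with the polarization: full transmission.
Each further stage multiplies by cos²(26°) = 0.8078.
After N polarizers: T = 0.8078^(N−1). Require T < 0.23 ⇒ N−1 > ln(0.23)/ln(0.8078) = 6.89, so N−1 ≥ 7 and N = 8.
Check: N=8 gives T = 0.2245 < 0.23; N=7 gives T = 0.2779.

N = 8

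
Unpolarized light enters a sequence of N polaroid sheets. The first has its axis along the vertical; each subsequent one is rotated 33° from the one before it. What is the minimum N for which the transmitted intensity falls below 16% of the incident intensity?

N = 5

First polarizer halves the unpolarized light: factor 1/2.
Each further stage multiplies by cos²(33°) = 0.7034.
After N polarizers: T = 0.5·0.7034^(N−1). Require T < 0.16 ⇒ N−1 > ln(0.16/0.5)/ln(0.7034) = 3.24, so N−1 ≥ 4 and N = 5.
Check: N=5 gives T = 0.1224 < 0.16; N=4 gives T = 0.174.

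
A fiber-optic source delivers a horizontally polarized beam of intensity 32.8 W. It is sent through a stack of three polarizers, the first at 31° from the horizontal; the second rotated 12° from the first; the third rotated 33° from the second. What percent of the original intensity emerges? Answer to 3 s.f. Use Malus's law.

≈ 49.4%

By Malus's law, I₁ = 32.8 W · cos²(31°) = 24.1 W.
I₂ = I₁ · cos²(12°) = 24.1 · 0.9568 = 23.06 W.
I₃ = I₂ · cos²(33°) = 23.06 · 0.7034 = 16.22 W.
That is 49.45% of the incident intensity.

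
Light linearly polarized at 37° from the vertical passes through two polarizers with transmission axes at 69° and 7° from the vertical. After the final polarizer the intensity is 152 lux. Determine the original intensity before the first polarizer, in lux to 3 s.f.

By Malus's law, I₁ = I₀ cos²(69° − 37°) = I₀ cos²(32°) = 0.7192 I₀.
I₂ = I₁ cos²(7° − 69°) = 0.7192 I₀ · cos²(62°) = 0.1585 I₀.
So 152 lux = 0.1585 I₀, giving I₀ = 152/0.1585 = 958.9 lux.

I₀ ≈ 959 lux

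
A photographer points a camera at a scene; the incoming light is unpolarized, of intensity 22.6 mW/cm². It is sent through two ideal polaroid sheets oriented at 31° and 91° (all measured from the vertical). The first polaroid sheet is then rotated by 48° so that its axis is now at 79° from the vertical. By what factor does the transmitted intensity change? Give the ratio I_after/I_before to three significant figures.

I_new/I_old ≈ 3.83

Before rotation:
Unpolarized light through the first polarizer → I₁ = ½ I₀, now polarized at 31°.
I₂ = I₁ cos²(91° − 31°) = 0.5 I₀ · cos²(60°) = 0.125 I₀.
After rotation:
Unpolarized light through the first polarizer → I₁ = ½ I₀, now polarized at 79°.
I₂ = I₁ cos²(91° − 79°) = 0.5 I₀ · cos²(12°) = 0.4784 I₀.
Ratio = 0.4784 / 0.125 = 3.827.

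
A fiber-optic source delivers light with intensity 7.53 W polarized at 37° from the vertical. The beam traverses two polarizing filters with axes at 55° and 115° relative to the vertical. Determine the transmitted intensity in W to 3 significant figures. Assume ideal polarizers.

I ≈ 1.70 W

I₁ = 7.53 W · cos²(18°) = 6.811 W.
I₂ = I₁ · cos²(60°) = 6.811 · 0.25 = 1.703 W.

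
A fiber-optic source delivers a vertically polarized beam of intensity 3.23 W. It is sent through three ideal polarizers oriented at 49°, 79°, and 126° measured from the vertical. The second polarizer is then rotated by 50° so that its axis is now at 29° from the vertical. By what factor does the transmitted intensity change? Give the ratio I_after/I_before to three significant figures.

Before rotation:
I₁ = I₀ cos²(49° − 0°) = I₀ cos²(49°) = 0.4304 I₀.
I₂ = I₁ cos²(79° − 49°) = 0.4304 I₀ · cos²(30°) = 0.3228 I₀.
I₃ = I₂ cos²(126° − 79°) = 0.3228 I₀ · cos²(47°) = 0.1501 I₀.
After rotation:
I₁ = I₀ cos²(49° − 0°) = I₀ cos²(49°) = 0.4304 I₀.
I₂ = I₁ cos²(29° − 49°) = 0.4304 I₀ · cos²(20°) = 0.3801 I₀.
Angle between axes 2 and 3: 83°. I₃ = 0.3801 I₀ · cos²(83°) = 0.005645 I₀.
Ratio = 0.005645 / 0.1501 = 0.0376.

I_new/I_old ≈ 0.0376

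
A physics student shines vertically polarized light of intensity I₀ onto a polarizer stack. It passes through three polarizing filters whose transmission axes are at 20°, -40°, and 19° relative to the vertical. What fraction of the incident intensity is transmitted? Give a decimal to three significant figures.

I₁ = I₀ cos²(20° − 0°) = I₀ cos²(20°) = 0.883 I₀.
I₂ = I₁ cos²(-40° − 20°) = 0.883 I₀ · cos²(60°) = 0.2208 I₀.
I₃ = I₂ cos²(19° + 40°) = 0.2208 I₀ · cos²(59°) = 0.05856 I₀.
Transmitted fraction = 0.05856.

≈ 0.0586 I₀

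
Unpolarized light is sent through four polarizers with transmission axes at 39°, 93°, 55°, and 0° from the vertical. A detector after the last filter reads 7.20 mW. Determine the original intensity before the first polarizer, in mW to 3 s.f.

I₀ ≈ 204 mW

Unpolarized light through the first polarizer → I₁ = ½ I₀, now polarized at 39°.
I₂ = I₁ cos²(93° − 39°) = 0.5 I₀ · cos²(54°) = 0.1727 I₀.
I₃ = I₂ cos²(55° − 93°) = 0.1727 I₀ · cos²(38°) = 0.1073 I₀.
I₄ = I₃ cos²(0° − 55°) = 0.1073 I₀ · cos²(55°) = 0.03529 I₀.
So 7.20 mW = 0.03529 I₀, giving I₀ = 7.20/0.03529 = 204 mW.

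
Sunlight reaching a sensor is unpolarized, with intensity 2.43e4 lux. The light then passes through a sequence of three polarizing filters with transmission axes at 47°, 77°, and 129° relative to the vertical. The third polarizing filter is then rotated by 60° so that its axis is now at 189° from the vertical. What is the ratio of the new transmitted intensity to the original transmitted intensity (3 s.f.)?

I_new/I_old ≈ 0.370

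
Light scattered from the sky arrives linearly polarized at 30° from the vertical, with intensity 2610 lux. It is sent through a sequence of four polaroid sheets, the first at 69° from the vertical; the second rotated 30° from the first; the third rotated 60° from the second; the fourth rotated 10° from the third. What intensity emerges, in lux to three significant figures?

I₁ = 2610 lux · cos²(39°) = 1576 lux.
I₂ = I₁ · cos²(30°) = 1576 · 0.75 = 1182 lux.
I₃ = I₂ · cos²(60°) = 1182 · 0.25 = 295.6 lux.
I₄ = I₃ · cos²(10°) = 295.6 · 0.9698 = 286.6 lux.

I ≈ 287 lux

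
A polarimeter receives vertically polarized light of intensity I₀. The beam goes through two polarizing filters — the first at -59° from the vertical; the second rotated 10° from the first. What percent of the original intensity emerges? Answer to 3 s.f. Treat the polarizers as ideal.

≈ 25.7%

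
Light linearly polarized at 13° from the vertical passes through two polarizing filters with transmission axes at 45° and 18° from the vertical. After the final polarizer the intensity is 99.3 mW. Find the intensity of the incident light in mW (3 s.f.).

I₀ ≈ 174 mW

I₁ = I₀ cos²(45° − 13°) = I₀ cos²(32°) = 0.7192 I₀.
I₂ = I₁ cos²(18° − 45°) = 0.7192 I₀ · cos²(27°) = 0.571 I₀.
So 99.3 mW = 0.571 I₀, giving I₀ = 99.3/0.571 = 173.9 mW.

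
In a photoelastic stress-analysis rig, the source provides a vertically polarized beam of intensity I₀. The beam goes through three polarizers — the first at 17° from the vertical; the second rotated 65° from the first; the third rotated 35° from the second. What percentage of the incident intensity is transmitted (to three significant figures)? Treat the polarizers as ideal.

≈ 11.0%

I₁ = I₀ cos²(17° − 0°) = I₀ cos²(17°) = 0.9145 I₀.
I₂ = I₁ cos²(65°) = 0.9145 · 0.1786 I₀ = 0.1633 I₀.
I₃ = I₂ cos²(35°) = 0.1633 · 0.671 I₀ = 0.1096 I₀.
That is 10.96% of the incident intensity.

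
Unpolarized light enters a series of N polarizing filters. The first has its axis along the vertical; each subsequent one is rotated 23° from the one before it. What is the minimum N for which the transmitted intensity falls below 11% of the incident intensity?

First polarizer halves the unpolarized light: factor 1/2.
Each further stage multiplies by cos²(23°) = 0.8473.
After N polarizers: T = 0.5·0.8473^(N−1). Require T < 0.11 ⇒ N−1 > ln(0.11/0.5)/ln(0.8473) = 9.14, so N−1 ≥ 10 and N = 11.
Check: N=11 gives T = 0.09539 < 0.11; N=10 gives T = 0.1126.

N = 11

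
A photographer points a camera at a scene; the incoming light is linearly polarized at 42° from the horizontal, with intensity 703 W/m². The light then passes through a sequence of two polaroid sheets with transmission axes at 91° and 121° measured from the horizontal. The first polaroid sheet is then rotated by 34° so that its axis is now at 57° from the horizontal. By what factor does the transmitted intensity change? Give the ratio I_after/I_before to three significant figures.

Before rotation:
By Malus's law, I₁ = I₀ cos²(91° − 42°) = I₀ cos²(49°) = 0.4304 I₀.
I₂ = I₁ cos²(121° − 91°) = 0.4304 I₀ · cos²(30°) = 0.3228 I₀.
After rotation:
I₁ = I₀ cos²(57° − 42°) = I₀ cos²(15°) = 0.933 I₀.
I₂ = I₁ cos²(121° − 57°) = 0.933 I₀ · cos²(64°) = 0.1793 I₀.
Ratio = 0.1793 / 0.3228 = 0.5554.

I_new/I_old ≈ 0.555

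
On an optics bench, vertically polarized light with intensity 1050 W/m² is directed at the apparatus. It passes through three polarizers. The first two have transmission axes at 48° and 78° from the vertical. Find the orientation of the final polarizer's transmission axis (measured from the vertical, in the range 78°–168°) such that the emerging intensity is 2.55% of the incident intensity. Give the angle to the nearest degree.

By Malus's law, I₁ = I₀ cos²(48° − 0°) = I₀ cos²(48°) = 0.4477 I₀.
I₂ = I₁ cos²(78° − 48°) = 0.4477 I₀ · cos²(30°) = 0.3358 I₀.
Need I₃/I₀ = 0.0255, so cos²(θ − 78°) = 0.0255 / 0.3358 = 0.07594.
θ − 78° = arccos(√0.07594) = 74.0°, giving θ ≈ 78 + 74.0 = 152.0°.

θ ≈ 152°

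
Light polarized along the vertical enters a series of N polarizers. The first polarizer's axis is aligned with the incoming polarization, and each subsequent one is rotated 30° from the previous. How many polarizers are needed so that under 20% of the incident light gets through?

N = 7

First polarizer is aligned with the polarization: full transmission.
Each further stage multiplies by cos²(30°) = 0.75.
After N polarizers: T = 0.75^(N−1). Require T < 0.20 ⇒ N−1 > ln(0.20)/ln(0.75) = 5.59, so N−1 ≥ 6 and N = 7.
Check: N=7 gives T = 0.178 < 0.20; N=6 gives T = 0.2373.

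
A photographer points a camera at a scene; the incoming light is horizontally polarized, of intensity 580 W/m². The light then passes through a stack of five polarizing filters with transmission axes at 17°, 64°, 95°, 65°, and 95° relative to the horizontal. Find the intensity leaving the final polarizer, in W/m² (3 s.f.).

I₁ = 580 W/m² · cos²(17°) = 530.4 W/m².
I₂ = I₁ · cos²(47°) = 530.4 · 0.4651 = 246.7 W/m².
I₃ = I₂ · cos²(31°) = 246.7 · 0.7347 = 181.3 W/m².
I₄ = I₃ · cos²(30°) = 181.3 · 0.75 = 136 W/m².
I₅ = I₄ · cos²(30°) = 136 · 0.75 = 102 W/m².

I ≈ 102 W/m²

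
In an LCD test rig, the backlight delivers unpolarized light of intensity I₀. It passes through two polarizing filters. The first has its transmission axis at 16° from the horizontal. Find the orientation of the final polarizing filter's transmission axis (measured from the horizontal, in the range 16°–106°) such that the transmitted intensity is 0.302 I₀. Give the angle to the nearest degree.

Unpolarized light through the first polarizer → I₁ = ½ I₀, now polarized at 16°.
Need I₂/I₀ = 0.302, so cos²(θ − 16°) = 0.302 / 0.5 = 0.604.
θ − 16° = arccos(√0.604) = 39.0°, giving θ ≈ 16 + 39.0 = 55.0°.

θ ≈ 55°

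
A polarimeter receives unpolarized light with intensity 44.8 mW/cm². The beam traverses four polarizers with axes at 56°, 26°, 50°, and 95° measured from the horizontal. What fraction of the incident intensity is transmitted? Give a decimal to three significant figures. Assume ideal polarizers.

Unpolarized light through the first polarizer → I₁ = 44.8 mW/cm²/2 = 22.4 mW/cm², polarized at 56°.
I₂ = I₁ · cos²(30°) = 22.4 · 0.75 = 16.8 mW/cm².
I₃ = I₂ · cos²(24°) = 16.8 · 0.8346 = 14.02 mW/cm².
I₄ = I₃ · cos²(45°) = 14.02 · 0.5 = 7.01 mW/cm².
Transmitted fraction = 0.1565.

I/I₀ ≈ 0.156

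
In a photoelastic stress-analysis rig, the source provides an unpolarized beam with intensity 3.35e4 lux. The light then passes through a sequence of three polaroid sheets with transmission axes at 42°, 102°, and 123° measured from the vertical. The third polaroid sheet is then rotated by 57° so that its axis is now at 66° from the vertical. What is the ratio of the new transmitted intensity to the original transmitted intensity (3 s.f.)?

I_new/I_old ≈ 0.751

Before rotation:
Unpolarized light through the first polarizer → I₁ = ½ I₀, now polarized at 42°.
I₂ = I₁ cos²(102° − 42°) = 0.5 I₀ · cos²(60°) = 0.125 I₀.
I₃ = I₂ cos²(123° − 102°) = 0.125 I₀ · cos²(21°) = 0.1089 I₀.
After rotation:
Unpolarized light through the first polarizer → I₁ = ½ I₀, now polarized at 42°.
I₂ = I₁ cos²(102° − 42°) = 0.5 I₀ · cos²(60°) = 0.125 I₀.
I₃ = I₂ cos²(66° − 102°) = 0.125 I₀ · cos²(36°) = 0.08181 I₀.
Ratio = 0.08181 / 0.1089 = 0.751.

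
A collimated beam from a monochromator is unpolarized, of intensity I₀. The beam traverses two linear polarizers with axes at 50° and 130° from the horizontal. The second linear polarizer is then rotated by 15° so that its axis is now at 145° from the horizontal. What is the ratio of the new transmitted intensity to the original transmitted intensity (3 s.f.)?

I_new/I_old ≈ 0.252

Before rotation:
Unpolarized light through the first polarizer → I₁ = ½ I₀, now polarized at 50°.
I₂ = I₁ cos²(130° − 50°) = 0.5 I₀ · cos²(80°) = 0.01508 I₀.
After rotation:
Unpolarized light through the first polarizer → I₁ = ½ I₀, now polarized at 50°.
Angle between axes 1 and 2: 85°. I₂ = 0.5 I₀ · cos²(85°) = 0.003798 I₀.
Ratio = 0.003798 / 0.01508 = 0.2519.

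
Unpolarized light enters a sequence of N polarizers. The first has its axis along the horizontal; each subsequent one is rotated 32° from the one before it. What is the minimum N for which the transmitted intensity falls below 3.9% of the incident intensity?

First polarizer halves the unpolarized light: factor 1/2.
Each further stage multiplies by cos²(32°) = 0.7192.
After N polarizers: T = 0.5·0.7192^(N−1). Require T < 0.039 ⇒ N−1 > ln(0.039/0.5)/ln(0.7192) = 7.74, so N−1 ≥ 8 and N = 9.
Check: N=9 gives T = 0.03578 < 0.039; N=8 gives T = 0.04976.

N = 9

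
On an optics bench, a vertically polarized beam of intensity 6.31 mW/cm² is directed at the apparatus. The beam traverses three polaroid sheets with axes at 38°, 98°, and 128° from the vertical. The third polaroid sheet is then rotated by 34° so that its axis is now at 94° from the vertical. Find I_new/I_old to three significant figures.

I_new/I_old ≈ 1.33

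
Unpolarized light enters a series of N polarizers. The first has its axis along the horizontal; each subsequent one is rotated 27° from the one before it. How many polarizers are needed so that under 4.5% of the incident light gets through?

N = 12

First polarizer halves the unpolarized light: factor 1/2.
Each further stage multiplies by cos²(27°) = 0.7939.
After N polarizers: T = 0.5·0.7939^(N−1). Require T < 0.045 ⇒ N−1 > ln(0.045/0.5)/ln(0.7939) = 10.43, so N−1 ≥ 11 and N = 12.
Check: N=12 gives T = 0.03948 < 0.045; N=11 gives T = 0.04973.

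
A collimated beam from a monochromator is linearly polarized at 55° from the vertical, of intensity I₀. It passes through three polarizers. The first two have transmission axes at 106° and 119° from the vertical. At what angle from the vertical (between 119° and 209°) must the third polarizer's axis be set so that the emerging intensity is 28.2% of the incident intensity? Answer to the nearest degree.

I₁ = I₀ cos²(106° − 55°) = I₀ cos²(51°) = 0.396 I₀.
I₂ = I₁ cos²(119° − 106°) = 0.396 I₀ · cos²(13°) = 0.376 I₀.
Need I₃/I₀ = 0.282, so cos²(θ − 119°) = 0.282 / 0.376 = 0.75.
θ − 119° = arccos(√0.75) = 30.0°, giving θ ≈ 119 + 30.0 = 149.0°.

θ ≈ 149°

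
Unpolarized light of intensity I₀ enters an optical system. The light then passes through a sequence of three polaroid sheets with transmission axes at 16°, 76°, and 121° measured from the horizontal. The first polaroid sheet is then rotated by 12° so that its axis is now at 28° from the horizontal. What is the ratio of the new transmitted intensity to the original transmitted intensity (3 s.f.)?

I_new/I_old ≈ 1.79

Before rotation:
Unpolarized light through the first polarizer → I₁ = ½ I₀, now polarized at 16°.
I₂ = I₁ cos²(76° − 16°) = 0.5 I₀ · cos²(60°) = 0.125 I₀.
I₃ = I₂ cos²(121° − 76°) = 0.125 I₀ · cos²(45°) = 0.0625 I₀.
After rotation:
Unpolarized light through the first polarizer → I₁ = ½ I₀, now polarized at 28°.
I₂ = I₁ cos²(76° − 28°) = 0.5 I₀ · cos²(48°) = 0.2239 I₀.
I₃ = I₂ cos²(121° − 76°) = 0.2239 I₀ · cos²(45°) = 0.1119 I₀.
Ratio = 0.1119 / 0.0625 = 1.791.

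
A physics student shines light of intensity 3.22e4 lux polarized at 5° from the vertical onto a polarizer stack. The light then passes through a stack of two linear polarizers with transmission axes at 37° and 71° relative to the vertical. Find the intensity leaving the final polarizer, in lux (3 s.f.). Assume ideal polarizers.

I ≈ 1.59e4 lux

By Malus's law, I₁ = 3.22e4 lux · cos²(32°) = 2.316e+04 lux.
I₂ = I₁ · cos²(34°) = 2.316e+04 · 0.6873 = 1.592e+04 lux.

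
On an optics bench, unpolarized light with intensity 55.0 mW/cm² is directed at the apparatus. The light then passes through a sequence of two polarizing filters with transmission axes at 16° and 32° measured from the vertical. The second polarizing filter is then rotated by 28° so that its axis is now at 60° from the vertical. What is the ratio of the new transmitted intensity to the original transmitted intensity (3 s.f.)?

I_new/I_old ≈ 0.560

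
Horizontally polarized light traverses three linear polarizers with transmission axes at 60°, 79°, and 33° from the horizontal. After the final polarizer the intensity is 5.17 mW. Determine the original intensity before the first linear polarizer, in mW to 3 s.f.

I₀ ≈ 47.9 mW

By Malus's law, I₁ = I₀ cos²(60° − 0°) = I₀ cos²(60°) = 0.25 I₀.
I₂ = I₁ cos²(79° − 60°) = 0.25 I₀ · cos²(19°) = 0.2235 I₀.
I₃ = I₂ cos²(33° − 79°) = 0.2235 I₀ · cos²(46°) = 0.1079 I₀.
So 5.17 mW = 0.1079 I₀, giving I₀ = 5.17/0.1079 = 47.94 mW.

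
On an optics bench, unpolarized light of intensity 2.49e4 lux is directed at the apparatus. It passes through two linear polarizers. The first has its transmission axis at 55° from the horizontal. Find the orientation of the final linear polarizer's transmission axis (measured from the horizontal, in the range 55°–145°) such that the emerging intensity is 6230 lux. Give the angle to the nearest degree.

θ ≈ 100°

Unpolarized light through the first polarizer → I₁ = ½ I₀, now polarized at 55°.
Target fraction: 6230 / 2.49e4 lux = 0.2502 of I₀.
Need I₂/I₀ = 0.2502, so cos²(θ − 55°) = 0.2502 / 0.5 = 0.5004.
θ − 55° = arccos(√0.5004) = 45.0°, giving θ ≈ 55 + 45.0 = 100.0°.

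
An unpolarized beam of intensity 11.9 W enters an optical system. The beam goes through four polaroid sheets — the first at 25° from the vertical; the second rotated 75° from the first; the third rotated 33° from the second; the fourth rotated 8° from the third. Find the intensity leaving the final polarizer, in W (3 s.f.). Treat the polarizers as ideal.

Unpolarized light through the first polarizer → I₁ = 11.9 W/2 = 5.95 W, polarized at 25°.
I₂ = I₁ · cos²(75°) = 5.95 · 0.06699 = 0.3986 W.
I₃ = I₂ · cos²(33°) = 0.3986 · 0.7034 = 0.2803 W.
I₄ = I₃ · cos²(8°) = 0.2803 · 0.9806 = 0.2749 W.

I ≈ 0.275 W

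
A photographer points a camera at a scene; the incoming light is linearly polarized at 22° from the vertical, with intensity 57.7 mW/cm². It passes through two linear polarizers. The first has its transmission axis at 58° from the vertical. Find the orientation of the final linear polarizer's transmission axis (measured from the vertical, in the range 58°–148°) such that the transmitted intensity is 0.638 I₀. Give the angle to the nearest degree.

θ ≈ 67°

By Malus's law, I₁ = I₀ cos²(58° − 22°) = I₀ cos²(36°) = 0.6545 I₀.
Need I₂/I₀ = 0.638, so cos²(θ − 58°) = 0.638 / 0.6545 = 0.9748.
θ − 58° = arccos(√0.9748) = 9.1°, giving θ ≈ 58 + 9.1 = 67.1°.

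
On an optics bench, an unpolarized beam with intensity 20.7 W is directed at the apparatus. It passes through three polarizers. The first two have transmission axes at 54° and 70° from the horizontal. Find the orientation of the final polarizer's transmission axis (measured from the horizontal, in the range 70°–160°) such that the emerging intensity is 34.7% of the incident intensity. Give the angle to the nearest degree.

Unpolarized light through the first polarizer → I₁ = ½ I₀, now polarized at 54°.
I₂ = I₁ cos²(70° − 54°) = 0.5 I₀ · cos²(16°) = 0.462 I₀.
Need I₃/I₀ = 0.347, so cos²(θ − 70°) = 0.347 / 0.462 = 0.7511.
θ − 70° = arccos(√0.7511) = 29.9°, giving θ ≈ 70 + 29.9 = 99.9°.

θ ≈ 100°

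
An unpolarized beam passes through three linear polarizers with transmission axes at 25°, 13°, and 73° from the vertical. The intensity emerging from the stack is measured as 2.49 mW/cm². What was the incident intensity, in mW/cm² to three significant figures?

I₀ ≈ 20.8 mW/cm²

Unpolarized light through the first polarizer → I₁ = ½ I₀, now polarized at 25°.
I₂ = I₁ cos²(13° − 25°) = 0.5 I₀ · cos²(12°) = 0.4784 I₀.
I₃ = I₂ cos²(73° − 13°) = 0.4784 I₀ · cos²(60°) = 0.1196 I₀.
So 2.49 mW/cm² = 0.1196 I₀, giving I₀ = 2.49/0.1196 = 20.82 mW/cm².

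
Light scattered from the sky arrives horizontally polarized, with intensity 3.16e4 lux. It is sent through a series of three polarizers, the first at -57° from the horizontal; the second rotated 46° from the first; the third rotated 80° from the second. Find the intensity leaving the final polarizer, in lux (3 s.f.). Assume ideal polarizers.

I ≈ 136 lux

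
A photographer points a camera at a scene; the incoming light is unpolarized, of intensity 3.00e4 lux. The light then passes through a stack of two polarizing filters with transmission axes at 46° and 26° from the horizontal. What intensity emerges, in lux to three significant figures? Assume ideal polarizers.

I ≈ 1.32e4 lux

Unpolarized light through the first polarizer → I₁ = 3.00e4 lux/2 = 1.5e+04 lux, polarized at 46°.
I₂ = I₁ · cos²(20°) = 1.5e+04 · 0.883 = 1.325e+04 lux.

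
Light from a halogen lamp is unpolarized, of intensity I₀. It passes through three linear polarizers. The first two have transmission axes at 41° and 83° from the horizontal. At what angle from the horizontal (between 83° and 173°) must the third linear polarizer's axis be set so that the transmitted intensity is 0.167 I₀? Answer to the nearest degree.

θ ≈ 122°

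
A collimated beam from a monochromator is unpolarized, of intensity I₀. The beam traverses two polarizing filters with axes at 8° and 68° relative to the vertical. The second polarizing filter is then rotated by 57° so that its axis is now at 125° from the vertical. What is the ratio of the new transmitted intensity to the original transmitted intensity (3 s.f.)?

Before rotation:
Unpolarized light through the first polarizer → I₁ = ½ I₀, now polarized at 8°.
I₂ = I₁ cos²(68° − 8°) = 0.5 I₀ · cos²(60°) = 0.125 I₀.
After rotation:
Unpolarized light through the first polarizer → I₁ = ½ I₀, now polarized at 8°.
Angle between axes 1 and 2: 63°. I₂ = 0.5 I₀ · cos²(63°) = 0.1031 I₀.
Ratio = 0.1031 / 0.125 = 0.8244.

I_new/I_old ≈ 0.824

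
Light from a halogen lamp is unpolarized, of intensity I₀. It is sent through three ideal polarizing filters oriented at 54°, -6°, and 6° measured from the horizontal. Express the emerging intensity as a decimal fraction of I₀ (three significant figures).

≈ 0.120 I₀

Unpolarized light through the first polarizer → I₁ = ½ I₀, now polarized at 54°.
I₂ = I₁ cos²(-6° − 54°) = 0.5 I₀ · cos²(60°) = 0.125 I₀.
I₃ = I₂ cos²(6° + 6°) = 0.125 I₀ · cos²(12°) = 0.1196 I₀.
Transmitted fraction = 0.1196.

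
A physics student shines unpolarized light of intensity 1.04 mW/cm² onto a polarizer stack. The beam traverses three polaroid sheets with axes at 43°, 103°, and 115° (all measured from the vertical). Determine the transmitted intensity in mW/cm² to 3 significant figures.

Unpolarized light through the first polarizer → I₁ = 1.04 mW/cm²/2 = 0.52 mW/cm², polarized at 43°.
I₂ = I₁ · cos²(60°) = 0.52 · 0.25 = 0.13 mW/cm².
I₃ = I₂ · cos²(12°) = 0.13 · 0.9568 = 0.1244 mW/cm².

I ≈ 0.124 mW/cm²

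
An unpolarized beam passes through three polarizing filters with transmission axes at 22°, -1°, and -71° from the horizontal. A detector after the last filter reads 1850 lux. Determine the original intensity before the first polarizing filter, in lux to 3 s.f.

Unpolarized light through the first polarizer → I₁ = ½ I₀, now polarized at 22°.
I₂ = I₁ cos²(-1° − 22°) = 0.5 I₀ · cos²(23°) = 0.4237 I₀.
I₃ = I₂ cos²(-71° + 1°) = 0.4237 I₀ · cos²(70°) = 0.04956 I₀.
So 1850 lux = 0.04956 I₀, giving I₀ = 1850/0.04956 = 3.733e+04 lux.

I₀ ≈ 3.73e4 lux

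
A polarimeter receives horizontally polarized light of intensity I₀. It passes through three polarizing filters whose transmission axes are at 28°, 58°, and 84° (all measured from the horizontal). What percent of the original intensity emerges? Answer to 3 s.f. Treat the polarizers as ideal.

≈ 47.2%

By Malus's law, I₁ = I₀ cos²(28° − 0°) = I₀ cos²(28°) = 0.7796 I₀.
I₂ = I₁ cos²(58° − 28°) = 0.7796 I₀ · cos²(30°) = 0.5847 I₀.
I₃ = I₂ cos²(84° − 58°) = 0.5847 I₀ · cos²(26°) = 0.4723 I₀.
That is 47.23% of the incident intensity.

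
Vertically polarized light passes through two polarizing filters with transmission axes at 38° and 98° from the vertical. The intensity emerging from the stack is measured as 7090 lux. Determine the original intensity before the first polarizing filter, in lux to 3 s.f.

I₀ ≈ 4.57e4 lux

I₁ = I₀ cos²(38° − 0°) = I₀ cos²(38°) = 0.621 I₀.
I₂ = I₁ cos²(98° − 38°) = 0.621 I₀ · cos²(60°) = 0.1552 I₀.
So 7090 lux = 0.1552 I₀, giving I₀ = 7090/0.1552 = 4.567e+04 lux.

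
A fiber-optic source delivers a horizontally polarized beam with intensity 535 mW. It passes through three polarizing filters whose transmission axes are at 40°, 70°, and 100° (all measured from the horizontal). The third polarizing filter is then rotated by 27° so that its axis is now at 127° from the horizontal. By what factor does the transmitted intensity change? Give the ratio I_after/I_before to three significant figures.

Before rotation:
I₁ = I₀ cos²(40° − 0°) = I₀ cos²(40°) = 0.5868 I₀.
I₂ = I₁ cos²(70° − 40°) = 0.5868 I₀ · cos²(30°) = 0.4401 I₀.
I₃ = I₂ cos²(100° − 70°) = 0.4401 I₀ · cos²(30°) = 0.3301 I₀.
After rotation:
I₁ = I₀ cos²(40° − 0°) = I₀ cos²(40°) = 0.5868 I₀.
I₂ = I₁ cos²(70° − 40°) = 0.5868 I₀ · cos²(30°) = 0.4401 I₀.
I₃ = I₂ cos²(127° − 70°) = 0.4401 I₀ · cos²(57°) = 0.1306 I₀.
Ratio = 0.1306 / 0.3301 = 0.3955.

I_new/I_old ≈ 0.396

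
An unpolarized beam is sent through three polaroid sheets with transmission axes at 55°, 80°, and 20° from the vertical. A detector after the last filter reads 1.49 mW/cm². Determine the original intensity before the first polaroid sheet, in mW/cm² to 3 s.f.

I₀ ≈ 14.5 mW/cm²

Unpolarized light through the first polarizer → I₁ = ½ I₀, now polarized at 55°.
I₂ = I₁ cos²(80° − 55°) = 0.5 I₀ · cos²(25°) = 0.4107 I₀.
I₃ = I₂ cos²(20° − 80°) = 0.4107 I₀ · cos²(60°) = 0.1027 I₀.
So 1.49 mW/cm² = 0.1027 I₀, giving I₀ = 1.49/0.1027 = 14.51 mW/cm².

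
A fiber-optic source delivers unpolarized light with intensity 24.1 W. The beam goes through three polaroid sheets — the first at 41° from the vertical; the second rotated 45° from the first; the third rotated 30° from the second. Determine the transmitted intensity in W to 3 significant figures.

I ≈ 4.52 W

Unpolarized light through the first polarizer → I₁ = 24.1 W/2 = 12.05 W, polarized at 41°.
I₂ = I₁ · cos²(45°) = 12.05 · 0.5 = 6.025 W.
I₃ = I₂ · cos²(30°) = 6.025 · 0.75 = 4.519 W.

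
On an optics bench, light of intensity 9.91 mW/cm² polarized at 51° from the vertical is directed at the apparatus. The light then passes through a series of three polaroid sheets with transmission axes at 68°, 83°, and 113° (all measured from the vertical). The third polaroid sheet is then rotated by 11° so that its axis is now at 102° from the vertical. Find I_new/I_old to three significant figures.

I_new/I_old ≈ 1.19

Before rotation:
By Malus's law, I₁ = I₀ cos²(68° − 51°) = I₀ cos²(17°) = 0.9145 I₀.
I₂ = I₁ cos²(83° − 68°) = 0.9145 I₀ · cos²(15°) = 0.8533 I₀.
I₃ = I₂ cos²(113° − 83°) = 0.8533 I₀ · cos²(30°) = 0.6399 I₀.
After rotation:
I₁ = I₀ cos²(68° − 51°) = I₀ cos²(17°) = 0.9145 I₀.
I₂ = I₁ cos²(83° − 68°) = 0.9145 I₀ · cos²(15°) = 0.8533 I₀.
I₃ = I₂ cos²(102° − 83°) = 0.8533 I₀ · cos²(19°) = 0.7628 I₀.
Ratio = 0.7628 / 0.6399 = 1.192.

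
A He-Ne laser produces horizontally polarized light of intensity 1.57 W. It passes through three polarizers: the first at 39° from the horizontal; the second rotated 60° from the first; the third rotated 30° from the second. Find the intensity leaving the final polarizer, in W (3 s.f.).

By Malus's law, I₁ = 1.57 W · cos²(39°) = 0.9482 W.
I₂ = I₁ · cos²(60°) = 0.9482 · 0.25 = 0.2371 W.
I₃ = I₂ · cos²(30°) = 0.2371 · 0.75 = 0.1778 W.

I ≈ 0.178 W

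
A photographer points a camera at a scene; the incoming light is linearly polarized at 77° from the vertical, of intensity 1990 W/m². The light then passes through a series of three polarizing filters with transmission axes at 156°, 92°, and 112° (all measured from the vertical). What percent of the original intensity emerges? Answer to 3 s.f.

I₁ = 1990 W/m² · cos²(79°) = 72.45 W/m².
I₂ = I₁ · cos²(64°) = 72.45 · 0.1922 = 13.92 W/m².
I₃ = I₂ · cos²(20°) = 13.92 · 0.883 = 12.29 W/m².
That is 0.6178% of the incident intensity.

≈ 0.618%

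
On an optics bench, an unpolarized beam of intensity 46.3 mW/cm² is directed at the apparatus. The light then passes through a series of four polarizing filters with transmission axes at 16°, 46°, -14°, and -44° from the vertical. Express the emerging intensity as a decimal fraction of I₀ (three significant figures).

I/I₀ ≈ 0.0703

Unpolarized light through the first polarizer → I₁ = 46.3 mW/cm²/2 = 23.15 mW/cm², polarized at 16°.
I₂ = I₁ · cos²(30°) = 23.15 · 0.75 = 17.36 mW/cm².
I₃ = I₂ · cos²(60°) = 17.36 · 0.25 = 4.341 mW/cm².
I₄ = I₃ · cos²(30°) = 4.341 · 0.75 = 3.255 mW/cm².
Transmitted fraction = 0.07031.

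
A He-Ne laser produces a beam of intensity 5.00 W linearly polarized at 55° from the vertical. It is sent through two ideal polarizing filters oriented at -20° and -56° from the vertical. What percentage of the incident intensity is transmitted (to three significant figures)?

I₁ = 5.00 W · cos²(75°) = 0.3349 W.
I₂ = I₁ · cos²(36°) = 0.3349 · 0.6545 = 0.2192 W.
That is 4.384% of the incident intensity.

≈ 4.38%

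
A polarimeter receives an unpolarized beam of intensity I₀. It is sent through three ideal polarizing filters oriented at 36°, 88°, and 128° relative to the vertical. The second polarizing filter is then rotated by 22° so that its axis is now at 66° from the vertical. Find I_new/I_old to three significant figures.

I_new/I_old ≈ 0.743

Before rotation:
Unpolarized light through the first polarizer → I₁ = ½ I₀, now polarized at 36°.
I₂ = I₁ cos²(88° − 36°) = 0.5 I₀ · cos²(52°) = 0.1895 I₀.
I₃ = I₂ cos²(128° − 88°) = 0.1895 I₀ · cos²(40°) = 0.1112 I₀.
After rotation:
Unpolarized light through the first polarizer → I₁ = ½ I₀, now polarized at 36°.
I₂ = I₁ cos²(66° − 36°) = 0.5 I₀ · cos²(30°) = 0.375 I₀.
I₃ = I₂ cos²(128° − 66°) = 0.375 I₀ · cos²(62°) = 0.08265 I₀.
Ratio = 0.08265 / 0.1112 = 0.7432.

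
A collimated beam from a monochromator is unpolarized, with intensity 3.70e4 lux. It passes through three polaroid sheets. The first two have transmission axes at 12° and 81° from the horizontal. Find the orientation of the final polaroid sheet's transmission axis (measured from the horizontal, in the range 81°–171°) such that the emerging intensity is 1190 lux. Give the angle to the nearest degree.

θ ≈ 126°

Unpolarized light through the first polarizer → I₁ = ½ I₀, now polarized at 12°.
I₂ = I₁ cos²(81° − 12°) = 0.5 I₀ · cos²(69°) = 0.06421 I₀.
Target fraction: 1190 / 3.70e4 lux = 0.03216 of I₀.
Need I₃/I₀ = 0.03216, so cos²(θ − 81°) = 0.03216 / 0.06421 = 0.5009.
θ − 81° = arccos(√0.5009) = 45.0°, giving θ ≈ 81 + 45.0 = 126.0°.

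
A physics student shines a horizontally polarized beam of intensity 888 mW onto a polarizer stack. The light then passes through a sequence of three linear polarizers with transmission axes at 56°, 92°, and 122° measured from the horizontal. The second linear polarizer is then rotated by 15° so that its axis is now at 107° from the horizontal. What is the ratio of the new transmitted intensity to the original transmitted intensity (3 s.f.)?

Before rotation:
I₁ = I₀ cos²(56° − 0°) = I₀ cos²(56°) = 0.3127 I₀.
I₂ = I₁ cos²(92° − 56°) = 0.3127 I₀ · cos²(36°) = 0.2047 I₀.
I₃ = I₂ cos²(122° − 92°) = 0.2047 I₀ · cos²(30°) = 0.1535 I₀.
After rotation:
I₁ = I₀ cos²(56° − 0°) = I₀ cos²(56°) = 0.3127 I₀.
I₂ = I₁ cos²(107° − 56°) = 0.3127 I₀ · cos²(51°) = 0.1238 I₀.
I₃ = I₂ cos²(122° − 107°) = 0.1238 I₀ · cos²(15°) = 0.1155 I₀.
Ratio = 0.1155 / 0.1535 = 0.7528.

I_new/I_old ≈ 0.753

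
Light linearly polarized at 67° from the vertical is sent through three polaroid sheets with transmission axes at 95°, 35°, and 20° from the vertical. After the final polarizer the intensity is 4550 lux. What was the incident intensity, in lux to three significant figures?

I₁ = I₀ cos²(95° − 67°) = I₀ cos²(28°) = 0.7796 I₀.
I₂ = I₁ cos²(35° − 95°) = 0.7796 I₀ · cos²(60°) = 0.1949 I₀.
I₃ = I₂ cos²(20° − 35°) = 0.1949 I₀ · cos²(15°) = 0.1818 I₀.
So 4550 lux = 0.1818 I₀, giving I₀ = 4550/0.1818 = 2.502e+04 lux.

I₀ ≈ 2.50e4 lux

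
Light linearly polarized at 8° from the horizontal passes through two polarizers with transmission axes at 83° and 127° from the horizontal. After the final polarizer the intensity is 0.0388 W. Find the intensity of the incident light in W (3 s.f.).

I₀ ≈ 1.12 W

I₁ = I₀ cos²(83° − 8°) = I₀ cos²(75°) = 0.06699 I₀.
I₂ = I₁ cos²(127° − 83°) = 0.06699 I₀ · cos²(44°) = 0.03466 I₀.
So 0.0388 W = 0.03466 I₀, giving I₀ = 0.0388/0.03466 = 1.119 W.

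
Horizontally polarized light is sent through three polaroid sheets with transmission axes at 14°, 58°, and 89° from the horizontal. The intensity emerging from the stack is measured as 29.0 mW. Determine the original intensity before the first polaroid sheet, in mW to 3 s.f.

I₁ = I₀ cos²(14° − 0°) = I₀ cos²(14°) = 0.9415 I₀.
I₂ = I₁ cos²(58° − 14°) = 0.9415 I₀ · cos²(44°) = 0.4872 I₀.
I₃ = I₂ cos²(89° − 58°) = 0.4872 I₀ · cos²(31°) = 0.3579 I₀.
So 29.0 mW = 0.3579 I₀, giving I₀ = 29.0/0.3579 = 81.02 mW.

I₀ ≈ 81.0 mW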